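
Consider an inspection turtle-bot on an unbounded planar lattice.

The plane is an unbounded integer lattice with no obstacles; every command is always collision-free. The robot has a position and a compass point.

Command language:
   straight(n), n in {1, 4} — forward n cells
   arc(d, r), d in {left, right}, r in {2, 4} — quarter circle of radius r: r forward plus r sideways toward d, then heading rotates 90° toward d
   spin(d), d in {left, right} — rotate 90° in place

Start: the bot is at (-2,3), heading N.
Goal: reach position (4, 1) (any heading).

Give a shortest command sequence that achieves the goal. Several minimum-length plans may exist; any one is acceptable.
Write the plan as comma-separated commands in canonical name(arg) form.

begin: at (-2,3), heading N
[1] after arc(right, 2): at (0,5), heading E
[2] after arc(right, 4): at (4,1), heading S
nothing shorter than 2 reaches the goal.

arc(right, 2), arc(right, 4)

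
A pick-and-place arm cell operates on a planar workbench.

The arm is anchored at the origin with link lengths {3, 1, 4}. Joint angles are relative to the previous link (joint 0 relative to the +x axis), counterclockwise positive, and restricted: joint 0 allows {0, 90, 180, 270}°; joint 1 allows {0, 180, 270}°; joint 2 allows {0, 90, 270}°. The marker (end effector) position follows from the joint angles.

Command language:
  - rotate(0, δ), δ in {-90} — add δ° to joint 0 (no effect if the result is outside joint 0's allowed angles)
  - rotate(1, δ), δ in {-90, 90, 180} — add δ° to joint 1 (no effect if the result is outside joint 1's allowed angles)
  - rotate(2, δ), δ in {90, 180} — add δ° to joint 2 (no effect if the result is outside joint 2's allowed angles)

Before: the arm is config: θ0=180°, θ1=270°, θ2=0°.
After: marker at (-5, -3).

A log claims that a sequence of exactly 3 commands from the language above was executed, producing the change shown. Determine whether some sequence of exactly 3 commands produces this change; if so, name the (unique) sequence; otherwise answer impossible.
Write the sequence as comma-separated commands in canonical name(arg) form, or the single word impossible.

from: config: θ0=180°, θ1=270°, θ2=0°
step 1 (rotate(0, -90)): config: θ0=90°, θ1=270°, θ2=0°
step 2 (rotate(0, -90)): config: θ0=0°, θ1=270°, θ2=0°
step 3 (rotate(0, -90)): config: θ0=270°, θ1=270°, θ2=0°
no rival 3-sequence matches.

rotate(0, -90), rotate(0, -90), rotate(0, -90)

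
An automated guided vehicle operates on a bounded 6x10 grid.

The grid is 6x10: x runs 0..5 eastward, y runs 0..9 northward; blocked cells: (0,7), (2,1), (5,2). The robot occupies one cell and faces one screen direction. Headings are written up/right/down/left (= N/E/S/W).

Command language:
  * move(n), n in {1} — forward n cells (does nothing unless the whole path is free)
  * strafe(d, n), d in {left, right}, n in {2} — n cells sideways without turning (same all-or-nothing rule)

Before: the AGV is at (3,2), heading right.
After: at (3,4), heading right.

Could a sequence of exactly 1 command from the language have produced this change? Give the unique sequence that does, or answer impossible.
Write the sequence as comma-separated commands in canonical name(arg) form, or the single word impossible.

key: heading stays E — the single command does not turn
begin: at (3,2), heading right
t=1 strafe(left, 2) ⇒ at (3,4), heading right
uniquely the one of 3 1-step routes that fits.

strafe(left, 2)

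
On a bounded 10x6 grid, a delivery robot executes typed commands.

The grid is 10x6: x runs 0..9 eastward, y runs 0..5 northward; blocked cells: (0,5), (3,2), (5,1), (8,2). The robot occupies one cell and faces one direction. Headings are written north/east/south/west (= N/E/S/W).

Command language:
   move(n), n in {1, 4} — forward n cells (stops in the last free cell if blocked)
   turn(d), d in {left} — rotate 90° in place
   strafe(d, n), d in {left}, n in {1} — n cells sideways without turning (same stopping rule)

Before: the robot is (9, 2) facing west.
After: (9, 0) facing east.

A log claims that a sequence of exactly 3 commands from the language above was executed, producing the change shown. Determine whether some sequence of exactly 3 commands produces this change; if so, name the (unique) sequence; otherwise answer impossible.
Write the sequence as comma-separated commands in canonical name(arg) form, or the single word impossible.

turn(left), move(4), turn(left)

key: move(4) runs into the grid edge before its full distance
begin: (9, 2) facing west
t=1 turn(left) ⇒ (9, 2) facing south
t=2 move(4) ⇒ (9, 0) facing south
t=3 turn(left) ⇒ (9, 0) facing east
no rival 3-sequence matches.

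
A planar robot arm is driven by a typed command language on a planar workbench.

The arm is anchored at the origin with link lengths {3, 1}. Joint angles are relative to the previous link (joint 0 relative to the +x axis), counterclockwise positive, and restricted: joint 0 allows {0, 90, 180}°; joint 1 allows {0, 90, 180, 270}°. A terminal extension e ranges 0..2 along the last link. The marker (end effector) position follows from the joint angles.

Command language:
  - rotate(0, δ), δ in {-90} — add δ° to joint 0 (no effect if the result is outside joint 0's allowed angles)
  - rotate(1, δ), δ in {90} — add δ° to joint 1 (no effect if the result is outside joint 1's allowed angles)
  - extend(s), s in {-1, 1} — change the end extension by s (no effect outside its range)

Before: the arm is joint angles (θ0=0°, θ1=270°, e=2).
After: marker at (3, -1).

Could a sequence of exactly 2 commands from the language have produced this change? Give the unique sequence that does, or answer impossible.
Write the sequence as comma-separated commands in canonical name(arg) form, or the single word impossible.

extend(-1), extend(-1)

initial: joint angles (θ0=0°, θ1=270°, e=2)
1. extend(-1) → joint angles (θ0=0°, θ1=270°, e=1)
2. extend(-1) → joint angles (θ0=0°, θ1=270°, e=0)
all 16 alternatives checked — unique.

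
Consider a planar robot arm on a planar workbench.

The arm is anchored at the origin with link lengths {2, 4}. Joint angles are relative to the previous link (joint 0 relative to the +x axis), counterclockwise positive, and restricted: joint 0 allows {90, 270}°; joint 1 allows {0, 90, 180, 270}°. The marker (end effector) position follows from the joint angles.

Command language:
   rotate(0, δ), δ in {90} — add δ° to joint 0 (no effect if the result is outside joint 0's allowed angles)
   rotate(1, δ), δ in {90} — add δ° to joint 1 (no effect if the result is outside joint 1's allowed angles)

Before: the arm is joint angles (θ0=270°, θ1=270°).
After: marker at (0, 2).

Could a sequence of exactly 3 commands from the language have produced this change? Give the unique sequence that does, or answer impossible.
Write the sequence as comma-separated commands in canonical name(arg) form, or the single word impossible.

rotate(1, 90), rotate(1, 90), rotate(1, 90)

from: joint angles (θ0=270°, θ1=270°)
[1] after rotate(1, 90): joint angles (θ0=270°, θ1=0°)
[2] after rotate(1, 90): joint angles (θ0=270°, θ1=90°)
[3] after rotate(1, 90): joint angles (θ0=270°, θ1=180°)
all 8 alternatives checked — unique.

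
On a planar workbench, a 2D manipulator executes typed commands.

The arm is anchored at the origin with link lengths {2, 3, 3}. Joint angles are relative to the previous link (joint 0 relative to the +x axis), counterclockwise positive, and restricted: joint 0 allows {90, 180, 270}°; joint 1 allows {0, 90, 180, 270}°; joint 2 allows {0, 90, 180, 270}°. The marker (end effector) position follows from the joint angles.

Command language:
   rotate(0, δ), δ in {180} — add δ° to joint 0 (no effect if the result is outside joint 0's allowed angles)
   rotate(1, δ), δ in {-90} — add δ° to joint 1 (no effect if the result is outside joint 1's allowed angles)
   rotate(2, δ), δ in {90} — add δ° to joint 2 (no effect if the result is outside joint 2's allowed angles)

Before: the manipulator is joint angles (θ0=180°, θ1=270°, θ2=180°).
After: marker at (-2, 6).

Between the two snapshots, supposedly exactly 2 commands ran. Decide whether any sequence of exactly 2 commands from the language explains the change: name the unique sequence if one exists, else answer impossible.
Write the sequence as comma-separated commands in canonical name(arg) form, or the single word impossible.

rotate(2, 90), rotate(2, 90)

begin: joint angles (θ0=180°, θ1=270°, θ2=180°)
t=1 rotate(2, 90) ⇒ joint angles (θ0=180°, θ1=270°, θ2=270°)
t=2 rotate(2, 90) ⇒ joint angles (θ0=180°, θ1=270°, θ2=0°)
no other 2-command option fits: unique.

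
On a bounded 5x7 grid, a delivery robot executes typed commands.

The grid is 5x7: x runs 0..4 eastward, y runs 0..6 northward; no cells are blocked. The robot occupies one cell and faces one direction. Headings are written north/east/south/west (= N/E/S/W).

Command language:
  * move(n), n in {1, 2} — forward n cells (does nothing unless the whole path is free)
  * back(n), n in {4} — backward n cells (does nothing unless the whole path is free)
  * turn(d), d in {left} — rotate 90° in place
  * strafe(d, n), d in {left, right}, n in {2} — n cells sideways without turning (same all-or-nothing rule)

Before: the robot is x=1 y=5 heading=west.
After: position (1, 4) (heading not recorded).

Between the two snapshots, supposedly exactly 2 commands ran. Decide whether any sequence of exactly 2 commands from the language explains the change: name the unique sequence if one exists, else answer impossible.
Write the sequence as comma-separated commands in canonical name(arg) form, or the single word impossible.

turn(left), move(1)

key: order matters: swapping turn(left) and move(1) lands elsewhere
initial: x=1 y=5 heading=west
t=1 turn(left) ⇒ x=1 y=5 heading=south
t=2 move(1) ⇒ x=1 y=4 heading=south
uniquely the one of 36 2-step routes that fits.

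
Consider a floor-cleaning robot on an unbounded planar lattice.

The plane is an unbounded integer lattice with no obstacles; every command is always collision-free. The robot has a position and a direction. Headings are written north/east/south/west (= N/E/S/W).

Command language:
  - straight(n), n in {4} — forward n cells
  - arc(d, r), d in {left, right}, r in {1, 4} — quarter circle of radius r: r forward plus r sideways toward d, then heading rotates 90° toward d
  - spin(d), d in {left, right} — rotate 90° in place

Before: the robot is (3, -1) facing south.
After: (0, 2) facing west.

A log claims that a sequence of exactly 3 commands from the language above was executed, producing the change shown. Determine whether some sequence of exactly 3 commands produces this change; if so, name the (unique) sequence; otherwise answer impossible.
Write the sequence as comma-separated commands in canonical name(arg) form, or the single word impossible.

arc(left, 1), spin(left), arc(left, 4)

key: order matters: swapping arc(left, 1) and arc(left, 4) lands elsewhere
from: (3, -1) facing south
[1] after arc(left, 1): (4, -2) facing east
[2] after spin(left): (4, -2) facing north
[3] after arc(left, 4): (0, 2) facing west
all 343 alternatives checked — unique.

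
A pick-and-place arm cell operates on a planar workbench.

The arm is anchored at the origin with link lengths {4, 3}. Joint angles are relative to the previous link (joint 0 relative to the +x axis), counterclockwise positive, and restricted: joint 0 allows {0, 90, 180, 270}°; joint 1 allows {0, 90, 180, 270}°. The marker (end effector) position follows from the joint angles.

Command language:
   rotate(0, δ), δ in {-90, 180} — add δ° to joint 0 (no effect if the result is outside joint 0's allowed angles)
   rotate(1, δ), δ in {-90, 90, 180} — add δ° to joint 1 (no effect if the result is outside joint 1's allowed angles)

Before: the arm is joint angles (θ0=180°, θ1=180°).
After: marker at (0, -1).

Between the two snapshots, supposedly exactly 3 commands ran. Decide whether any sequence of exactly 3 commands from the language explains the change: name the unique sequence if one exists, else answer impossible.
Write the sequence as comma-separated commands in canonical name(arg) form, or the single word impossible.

initial: joint angles (θ0=180°, θ1=180°)
t=1 rotate(0, -90) ⇒ joint angles (θ0=90°, θ1=180°)
t=2 rotate(0, -90) ⇒ joint angles (θ0=0°, θ1=180°)
t=3 rotate(0, -90) ⇒ joint angles (θ0=270°, θ1=180°)
no rival 3-sequence matches.

rotate(0, -90), rotate(0, -90), rotate(0, -90)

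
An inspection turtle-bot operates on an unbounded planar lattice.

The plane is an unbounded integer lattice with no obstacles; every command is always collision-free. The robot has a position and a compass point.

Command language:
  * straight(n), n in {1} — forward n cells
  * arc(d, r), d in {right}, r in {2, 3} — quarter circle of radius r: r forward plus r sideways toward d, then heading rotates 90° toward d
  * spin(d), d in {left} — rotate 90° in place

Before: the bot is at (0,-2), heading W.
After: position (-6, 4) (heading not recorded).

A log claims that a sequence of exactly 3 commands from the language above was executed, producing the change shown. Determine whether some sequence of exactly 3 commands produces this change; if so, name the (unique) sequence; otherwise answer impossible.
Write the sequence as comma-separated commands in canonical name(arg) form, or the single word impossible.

arc(right, 3), spin(left), arc(right, 3)

t0: at (0,-2), heading W
1. arc(right, 3) → at (-3,1), heading N
2. spin(left) → at (-3,1), heading W
3. arc(right, 3) → at (-6,4), heading N
no rival 3-sequence matches.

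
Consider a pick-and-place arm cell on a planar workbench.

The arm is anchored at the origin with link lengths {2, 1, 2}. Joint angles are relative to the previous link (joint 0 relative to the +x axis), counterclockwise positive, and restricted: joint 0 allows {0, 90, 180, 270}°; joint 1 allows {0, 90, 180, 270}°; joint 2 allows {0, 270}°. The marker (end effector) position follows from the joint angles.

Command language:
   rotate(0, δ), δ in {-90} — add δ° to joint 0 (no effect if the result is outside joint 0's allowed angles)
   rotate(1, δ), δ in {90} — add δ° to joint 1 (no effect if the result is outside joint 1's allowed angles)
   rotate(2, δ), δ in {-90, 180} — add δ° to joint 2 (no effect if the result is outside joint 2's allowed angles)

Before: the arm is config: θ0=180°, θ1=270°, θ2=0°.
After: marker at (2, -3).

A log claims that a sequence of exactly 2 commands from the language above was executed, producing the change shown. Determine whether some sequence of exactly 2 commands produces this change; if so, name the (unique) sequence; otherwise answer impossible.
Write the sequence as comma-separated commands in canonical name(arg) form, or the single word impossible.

initial: config: θ0=180°, θ1=270°, θ2=0°
1. rotate(0, -90) → config: θ0=90°, θ1=270°, θ2=0°
2. rotate(0, -90) → config: θ0=0°, θ1=270°, θ2=0°
uniquely the one of 16 2-step routes that fits.

rotate(0, -90), rotate(0, -90)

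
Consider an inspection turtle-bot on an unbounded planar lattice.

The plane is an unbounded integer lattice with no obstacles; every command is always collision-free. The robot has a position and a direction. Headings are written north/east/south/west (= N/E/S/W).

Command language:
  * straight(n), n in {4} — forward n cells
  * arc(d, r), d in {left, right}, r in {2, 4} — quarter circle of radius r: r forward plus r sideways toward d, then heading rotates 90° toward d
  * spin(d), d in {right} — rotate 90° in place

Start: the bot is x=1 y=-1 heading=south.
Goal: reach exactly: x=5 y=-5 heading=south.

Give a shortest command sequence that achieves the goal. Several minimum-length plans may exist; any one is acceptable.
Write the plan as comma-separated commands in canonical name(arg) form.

begin: x=1 y=-1 heading=south
t=1 arc(left, 2) ⇒ x=3 y=-3 heading=east
t=2 arc(right, 2) ⇒ x=5 y=-5 heading=south
minimal: 2 command(s), checked below 2.

arc(left, 2), arc(right, 2)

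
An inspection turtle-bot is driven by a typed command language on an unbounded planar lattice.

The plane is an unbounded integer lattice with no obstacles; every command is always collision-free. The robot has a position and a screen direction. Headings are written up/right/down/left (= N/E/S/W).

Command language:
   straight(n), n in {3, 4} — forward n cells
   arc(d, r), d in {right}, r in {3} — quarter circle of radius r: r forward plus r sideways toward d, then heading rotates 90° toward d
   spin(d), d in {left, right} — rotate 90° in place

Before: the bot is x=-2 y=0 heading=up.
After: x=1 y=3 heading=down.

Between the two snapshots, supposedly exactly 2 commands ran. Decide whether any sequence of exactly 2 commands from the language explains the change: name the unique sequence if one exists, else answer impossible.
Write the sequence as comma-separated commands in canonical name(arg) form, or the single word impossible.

key: position moved to (1,3) AND the heading swung to S — translation plus rotation needed
initial: x=-2 y=0 heading=up
t=1 arc(right, 3) ⇒ x=1 y=3 heading=right
t=2 spin(right) ⇒ x=1 y=3 heading=down
no other 2-command option fits: unique.

arc(right, 3), spin(right)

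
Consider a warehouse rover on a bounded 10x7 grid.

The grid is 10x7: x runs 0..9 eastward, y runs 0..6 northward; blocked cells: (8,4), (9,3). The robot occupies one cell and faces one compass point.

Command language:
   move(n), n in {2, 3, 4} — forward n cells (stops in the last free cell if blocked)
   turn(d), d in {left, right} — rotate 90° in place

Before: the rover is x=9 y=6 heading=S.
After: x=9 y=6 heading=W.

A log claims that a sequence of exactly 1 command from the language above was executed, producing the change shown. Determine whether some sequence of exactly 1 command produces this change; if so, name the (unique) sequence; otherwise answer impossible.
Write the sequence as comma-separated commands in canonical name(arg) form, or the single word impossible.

key: parked at (9,6) the whole time — nothing moves the robot
begin: x=9 y=6 heading=S
[1] after turn(right): x=9 y=6 heading=W
no other 1-command option fits: unique.

turn(right)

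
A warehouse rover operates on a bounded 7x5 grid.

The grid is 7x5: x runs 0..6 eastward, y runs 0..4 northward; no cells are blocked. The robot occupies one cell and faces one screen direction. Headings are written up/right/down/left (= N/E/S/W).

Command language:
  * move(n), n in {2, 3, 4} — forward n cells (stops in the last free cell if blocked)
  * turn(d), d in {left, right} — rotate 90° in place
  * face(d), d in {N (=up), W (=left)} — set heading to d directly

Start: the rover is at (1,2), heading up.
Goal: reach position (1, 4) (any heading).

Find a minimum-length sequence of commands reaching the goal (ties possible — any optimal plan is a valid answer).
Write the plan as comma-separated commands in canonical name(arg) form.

move(3)

t0: at (1,2), heading up
t=1 move(3) ⇒ at (1,4), heading up
nothing shorter than 1 reaches the goal.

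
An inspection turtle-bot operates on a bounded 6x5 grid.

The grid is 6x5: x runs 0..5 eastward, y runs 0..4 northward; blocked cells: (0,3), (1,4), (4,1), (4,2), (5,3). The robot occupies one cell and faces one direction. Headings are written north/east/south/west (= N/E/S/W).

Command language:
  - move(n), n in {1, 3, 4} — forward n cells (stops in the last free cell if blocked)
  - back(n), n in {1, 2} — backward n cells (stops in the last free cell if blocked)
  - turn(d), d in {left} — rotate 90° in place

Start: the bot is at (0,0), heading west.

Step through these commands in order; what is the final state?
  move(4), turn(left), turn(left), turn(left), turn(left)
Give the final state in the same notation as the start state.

begin: at (0,0), heading west
t=1 move(4) ⇒ at (0,0), heading west
t=2 turn(left) ⇒ at (0,0), heading south
t=3 turn(left) ⇒ at (0,0), heading east
t=4 turn(left) ⇒ at (0,0), heading north
t=5 turn(left) ⇒ at (0,0), heading west

at (0,0), heading west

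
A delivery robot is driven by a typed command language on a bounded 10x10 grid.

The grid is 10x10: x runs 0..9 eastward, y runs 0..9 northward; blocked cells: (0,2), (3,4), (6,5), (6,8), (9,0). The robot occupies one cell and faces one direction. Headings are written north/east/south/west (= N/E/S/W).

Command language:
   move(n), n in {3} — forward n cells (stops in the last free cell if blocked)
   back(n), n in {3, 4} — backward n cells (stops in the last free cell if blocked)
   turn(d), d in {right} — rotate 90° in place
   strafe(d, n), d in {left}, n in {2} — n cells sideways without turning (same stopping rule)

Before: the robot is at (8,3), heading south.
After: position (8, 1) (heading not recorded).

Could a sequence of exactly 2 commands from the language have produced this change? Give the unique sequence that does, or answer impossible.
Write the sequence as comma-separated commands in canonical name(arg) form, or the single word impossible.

turn(right), strafe(left, 2)

key: running strafe(left, 2) before turn(right) would end elsewhere — order is forced
start: at (8,3), heading south
step 1 (turn(right)): at (8,3), heading west
step 2 (strafe(left, 2)): at (8,1), heading west
uniquely the one of 25 2-step routes that fits.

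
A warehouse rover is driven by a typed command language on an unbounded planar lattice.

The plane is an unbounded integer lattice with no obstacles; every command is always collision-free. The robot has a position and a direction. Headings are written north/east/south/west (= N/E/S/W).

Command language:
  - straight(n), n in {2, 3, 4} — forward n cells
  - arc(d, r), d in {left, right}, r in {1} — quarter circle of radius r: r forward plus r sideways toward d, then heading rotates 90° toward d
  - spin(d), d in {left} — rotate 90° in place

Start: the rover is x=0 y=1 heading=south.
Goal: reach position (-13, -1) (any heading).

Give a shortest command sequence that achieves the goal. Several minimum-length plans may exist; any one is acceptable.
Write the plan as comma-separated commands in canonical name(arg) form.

initial: x=0 y=1 heading=south
[1] after arc(right, 1): x=-1 y=0 heading=west
[2] after straight(4): x=-5 y=0 heading=west
[3] after straight(4): x=-9 y=0 heading=west
[4] after straight(3): x=-12 y=0 heading=west
[5] after arc(left, 1): x=-13 y=-1 heading=south
minimal: 5 command(s), checked below 5.

arc(right, 1), straight(4), straight(4), straight(3), arc(left, 1)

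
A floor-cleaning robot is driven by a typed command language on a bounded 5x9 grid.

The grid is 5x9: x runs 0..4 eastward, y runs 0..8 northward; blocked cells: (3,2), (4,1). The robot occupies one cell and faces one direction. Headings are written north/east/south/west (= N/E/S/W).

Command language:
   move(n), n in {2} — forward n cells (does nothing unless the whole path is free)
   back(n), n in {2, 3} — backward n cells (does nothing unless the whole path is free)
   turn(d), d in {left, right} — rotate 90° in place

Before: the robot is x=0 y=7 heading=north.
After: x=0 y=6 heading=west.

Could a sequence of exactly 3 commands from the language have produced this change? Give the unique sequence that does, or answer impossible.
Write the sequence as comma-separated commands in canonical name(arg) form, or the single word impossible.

key: cell and facing (now W) both changed — the 3 commands mix motion and turning
t0: x=0 y=7 heading=north
t=1 back(3) ⇒ x=0 y=4 heading=north
t=2 move(2) ⇒ x=0 y=6 heading=north
t=3 turn(left) ⇒ x=0 y=6 heading=west
all 125 alternatives checked — unique.

back(3), move(2), turn(left)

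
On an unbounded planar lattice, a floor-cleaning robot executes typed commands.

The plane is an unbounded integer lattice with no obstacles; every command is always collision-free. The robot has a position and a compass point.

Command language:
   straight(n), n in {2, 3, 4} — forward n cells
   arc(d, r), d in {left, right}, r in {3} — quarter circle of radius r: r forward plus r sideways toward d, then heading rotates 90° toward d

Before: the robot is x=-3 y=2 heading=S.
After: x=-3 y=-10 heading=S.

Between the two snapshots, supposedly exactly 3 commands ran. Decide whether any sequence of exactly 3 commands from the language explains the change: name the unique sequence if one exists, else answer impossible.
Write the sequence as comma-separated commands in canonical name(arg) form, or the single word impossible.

straight(4), straight(4), straight(4)

key: still facing S at the end — nothing in the sequence rotates
t0: x=-3 y=2 heading=S
[1] after straight(4): x=-3 y=-2 heading=S
[2] after straight(4): x=-3 y=-6 heading=S
[3] after straight(4): x=-3 y=-10 heading=S
no rival 3-sequence matches.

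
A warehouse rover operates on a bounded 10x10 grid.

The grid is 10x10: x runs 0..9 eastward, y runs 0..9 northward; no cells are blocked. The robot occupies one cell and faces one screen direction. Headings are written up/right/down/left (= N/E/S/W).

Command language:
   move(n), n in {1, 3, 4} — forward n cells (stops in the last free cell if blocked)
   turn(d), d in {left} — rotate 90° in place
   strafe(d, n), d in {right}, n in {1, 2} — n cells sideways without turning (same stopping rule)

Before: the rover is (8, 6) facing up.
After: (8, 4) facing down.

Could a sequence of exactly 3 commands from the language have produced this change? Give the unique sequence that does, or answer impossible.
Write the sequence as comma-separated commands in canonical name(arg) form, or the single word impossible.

no 3-step route produces this change.

impossible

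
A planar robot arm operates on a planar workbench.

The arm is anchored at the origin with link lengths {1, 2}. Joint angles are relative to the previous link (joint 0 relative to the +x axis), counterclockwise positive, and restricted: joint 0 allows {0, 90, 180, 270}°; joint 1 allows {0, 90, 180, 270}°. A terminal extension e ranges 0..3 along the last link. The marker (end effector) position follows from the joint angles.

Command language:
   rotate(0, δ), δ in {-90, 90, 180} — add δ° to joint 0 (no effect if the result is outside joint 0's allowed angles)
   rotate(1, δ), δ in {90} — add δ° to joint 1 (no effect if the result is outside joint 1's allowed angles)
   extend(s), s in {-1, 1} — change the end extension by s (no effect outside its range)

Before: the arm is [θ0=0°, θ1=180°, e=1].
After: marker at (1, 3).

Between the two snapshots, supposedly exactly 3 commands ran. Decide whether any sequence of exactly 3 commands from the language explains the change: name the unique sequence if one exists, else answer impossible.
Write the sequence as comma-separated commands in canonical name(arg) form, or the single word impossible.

from: [θ0=0°, θ1=180°, e=1]
1. rotate(1, 90) → [θ0=0°, θ1=270°, e=1]
2. rotate(1, 90) → [θ0=0°, θ1=0°, e=1]
3. rotate(1, 90) → [θ0=0°, θ1=90°, e=1]
no rival 3-sequence matches.

rotate(1, 90), rotate(1, 90), rotate(1, 90)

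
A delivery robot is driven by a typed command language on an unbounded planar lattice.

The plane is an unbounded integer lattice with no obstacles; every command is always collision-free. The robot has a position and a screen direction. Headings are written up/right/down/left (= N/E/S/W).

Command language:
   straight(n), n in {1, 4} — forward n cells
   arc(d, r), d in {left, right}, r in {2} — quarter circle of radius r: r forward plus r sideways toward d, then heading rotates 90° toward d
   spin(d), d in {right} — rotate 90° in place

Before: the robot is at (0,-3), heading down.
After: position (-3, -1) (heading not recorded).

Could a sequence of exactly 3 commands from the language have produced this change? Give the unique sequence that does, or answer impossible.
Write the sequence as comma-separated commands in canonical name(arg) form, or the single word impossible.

spin(right), straight(1), arc(right, 2)

key: running arc(right, 2) before spin(right) would end elsewhere — order is forced
t0: at (0,-3), heading down
[1] after spin(right): at (0,-3), heading left
[2] after straight(1): at (-1,-3), heading left
[3] after arc(right, 2): at (-3,-1), heading up
uniquely the one of 125 3-step routes that fits.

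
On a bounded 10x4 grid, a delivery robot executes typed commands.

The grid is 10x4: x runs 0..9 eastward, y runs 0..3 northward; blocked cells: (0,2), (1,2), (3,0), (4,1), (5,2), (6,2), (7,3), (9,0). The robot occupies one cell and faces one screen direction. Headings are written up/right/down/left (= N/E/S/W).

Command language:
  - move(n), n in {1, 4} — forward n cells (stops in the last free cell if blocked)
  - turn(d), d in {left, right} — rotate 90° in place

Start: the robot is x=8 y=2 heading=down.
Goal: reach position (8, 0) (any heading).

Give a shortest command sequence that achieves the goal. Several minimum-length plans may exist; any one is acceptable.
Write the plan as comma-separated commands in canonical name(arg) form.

move(4)

initial: x=8 y=2 heading=down
1. move(4) → x=8 y=0 heading=down
no 0-step plan works, so 1 is optimal.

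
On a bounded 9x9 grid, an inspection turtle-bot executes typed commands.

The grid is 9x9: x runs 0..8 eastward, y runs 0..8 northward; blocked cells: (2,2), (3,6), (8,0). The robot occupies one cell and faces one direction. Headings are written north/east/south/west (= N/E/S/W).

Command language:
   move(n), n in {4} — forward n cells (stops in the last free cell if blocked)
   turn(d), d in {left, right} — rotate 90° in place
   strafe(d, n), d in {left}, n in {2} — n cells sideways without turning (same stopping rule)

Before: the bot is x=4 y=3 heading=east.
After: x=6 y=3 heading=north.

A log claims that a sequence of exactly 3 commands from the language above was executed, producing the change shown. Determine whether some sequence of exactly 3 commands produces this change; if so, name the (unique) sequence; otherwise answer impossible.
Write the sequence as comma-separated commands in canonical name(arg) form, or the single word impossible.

move(4), turn(left), strafe(left, 2)

key: cell and facing (now N) both changed — the 3 commands mix motion and turning
begin: x=4 y=3 heading=east
[1] after move(4): x=8 y=3 heading=east
[2] after turn(left): x=8 y=3 heading=north
[3] after strafe(left, 2): x=6 y=3 heading=north
all 64 alternatives checked — unique.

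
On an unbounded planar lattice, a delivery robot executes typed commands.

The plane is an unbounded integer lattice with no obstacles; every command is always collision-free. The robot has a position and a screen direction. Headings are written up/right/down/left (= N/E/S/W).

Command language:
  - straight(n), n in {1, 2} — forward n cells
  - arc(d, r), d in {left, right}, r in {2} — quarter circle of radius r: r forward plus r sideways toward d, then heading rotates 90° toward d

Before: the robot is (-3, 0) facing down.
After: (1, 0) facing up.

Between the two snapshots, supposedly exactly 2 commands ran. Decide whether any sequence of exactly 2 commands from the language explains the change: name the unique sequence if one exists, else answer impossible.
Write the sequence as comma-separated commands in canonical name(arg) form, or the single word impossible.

key: position moved to (1,0) AND the heading swung to N — translation plus rotation needed
t0: (-3, 0) facing down
step 1 (arc(left, 2)): (-1, -2) facing right
step 2 (arc(left, 2)): (1, 0) facing up
all 16 alternatives checked — unique.

arc(left, 2), arc(left, 2)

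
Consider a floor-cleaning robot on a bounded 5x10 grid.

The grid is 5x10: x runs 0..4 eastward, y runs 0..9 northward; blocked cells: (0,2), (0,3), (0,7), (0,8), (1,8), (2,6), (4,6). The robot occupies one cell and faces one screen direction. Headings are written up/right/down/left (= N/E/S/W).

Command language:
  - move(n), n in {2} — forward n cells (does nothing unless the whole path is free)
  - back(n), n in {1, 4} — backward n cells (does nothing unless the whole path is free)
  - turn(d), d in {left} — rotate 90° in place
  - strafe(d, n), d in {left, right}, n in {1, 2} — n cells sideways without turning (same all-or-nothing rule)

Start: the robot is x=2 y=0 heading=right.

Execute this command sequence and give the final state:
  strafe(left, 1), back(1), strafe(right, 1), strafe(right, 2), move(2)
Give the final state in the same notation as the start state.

x=3 y=0 heading=right

t0: x=2 y=0 heading=right
step 1 (strafe(left, 1)): x=2 y=1 heading=right
step 2 (back(1)): x=1 y=1 heading=right
step 3 (strafe(right, 1)): x=1 y=0 heading=right
step 4 (strafe(right, 2)): x=1 y=0 heading=right
step 5 (move(2)): x=3 y=0 heading=right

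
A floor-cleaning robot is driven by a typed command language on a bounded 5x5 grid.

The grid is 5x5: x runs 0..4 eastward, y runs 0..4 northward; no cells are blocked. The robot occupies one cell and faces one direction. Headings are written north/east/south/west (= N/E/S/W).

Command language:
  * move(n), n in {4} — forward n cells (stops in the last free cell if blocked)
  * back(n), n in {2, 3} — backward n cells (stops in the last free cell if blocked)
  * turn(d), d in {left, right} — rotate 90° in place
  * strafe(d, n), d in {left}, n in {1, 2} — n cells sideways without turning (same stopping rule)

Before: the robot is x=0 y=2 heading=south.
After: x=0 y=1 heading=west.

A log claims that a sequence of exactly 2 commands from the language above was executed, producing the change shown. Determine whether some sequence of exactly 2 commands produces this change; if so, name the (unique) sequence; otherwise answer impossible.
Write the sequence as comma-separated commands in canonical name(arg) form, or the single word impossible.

key: cell and facing (now W) both changed — the 2 commands mix motion and turning
t0: x=0 y=2 heading=south
[1] after turn(right): x=0 y=2 heading=west
[2] after strafe(left, 1): x=0 y=1 heading=west
no other 2-command option fits: unique.

turn(right), strafe(left, 1)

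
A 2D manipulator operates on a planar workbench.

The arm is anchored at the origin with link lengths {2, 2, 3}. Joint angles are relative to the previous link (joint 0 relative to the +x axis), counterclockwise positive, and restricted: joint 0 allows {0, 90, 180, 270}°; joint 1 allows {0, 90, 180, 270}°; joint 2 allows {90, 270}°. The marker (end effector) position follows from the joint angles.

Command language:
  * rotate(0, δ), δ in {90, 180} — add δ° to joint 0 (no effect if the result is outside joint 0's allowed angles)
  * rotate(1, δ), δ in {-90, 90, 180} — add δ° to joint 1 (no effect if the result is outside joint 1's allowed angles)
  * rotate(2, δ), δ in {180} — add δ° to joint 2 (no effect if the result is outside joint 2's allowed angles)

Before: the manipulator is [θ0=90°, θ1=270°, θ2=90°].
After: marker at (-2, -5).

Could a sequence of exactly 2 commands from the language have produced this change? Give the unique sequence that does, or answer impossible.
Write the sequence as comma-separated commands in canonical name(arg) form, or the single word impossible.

rotate(0, 90), rotate(0, 90)

start: [θ0=90°, θ1=270°, θ2=90°]
t=1 rotate(0, 90) ⇒ [θ0=180°, θ1=270°, θ2=90°]
t=2 rotate(0, 90) ⇒ [θ0=270°, θ1=270°, θ2=90°]
all 36 alternatives checked — unique.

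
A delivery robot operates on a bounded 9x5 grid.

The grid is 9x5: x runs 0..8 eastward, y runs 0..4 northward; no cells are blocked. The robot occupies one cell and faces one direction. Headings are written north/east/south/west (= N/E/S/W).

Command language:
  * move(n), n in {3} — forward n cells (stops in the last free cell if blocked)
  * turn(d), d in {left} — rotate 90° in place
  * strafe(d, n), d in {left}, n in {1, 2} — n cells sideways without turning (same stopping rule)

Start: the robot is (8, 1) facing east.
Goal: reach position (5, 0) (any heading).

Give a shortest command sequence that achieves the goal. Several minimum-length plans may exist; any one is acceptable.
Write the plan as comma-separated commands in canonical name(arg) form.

t0: (8, 1) facing east
[1] after turn(left): (8, 1) facing north
[2] after turn(left): (8, 1) facing west
[3] after strafe(left, 2): (8, 0) facing west
[4] after move(3): (5, 0) facing west
minimal: 4 command(s), checked below 4.

turn(left), turn(left), strafe(left, 2), move(3)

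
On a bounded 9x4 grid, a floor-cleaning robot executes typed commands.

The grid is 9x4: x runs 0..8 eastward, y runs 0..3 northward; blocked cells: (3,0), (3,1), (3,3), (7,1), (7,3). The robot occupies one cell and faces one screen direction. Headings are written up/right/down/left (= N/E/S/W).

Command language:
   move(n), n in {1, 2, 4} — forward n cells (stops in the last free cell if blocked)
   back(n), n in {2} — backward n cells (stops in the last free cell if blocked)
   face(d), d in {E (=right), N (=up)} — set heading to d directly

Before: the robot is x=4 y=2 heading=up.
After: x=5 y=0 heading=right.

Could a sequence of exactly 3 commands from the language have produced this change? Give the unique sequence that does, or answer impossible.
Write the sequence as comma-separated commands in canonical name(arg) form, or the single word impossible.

key: position moved to (5,0) AND the heading swung to E — translation plus rotation needed
t0: x=4 y=2 heading=up
[1] after back(2): x=4 y=0 heading=up
[2] after face(E): x=4 y=0 heading=right
[3] after move(1): x=5 y=0 heading=right
no other 3-command option fits: unique.

back(2), face(E), move(1)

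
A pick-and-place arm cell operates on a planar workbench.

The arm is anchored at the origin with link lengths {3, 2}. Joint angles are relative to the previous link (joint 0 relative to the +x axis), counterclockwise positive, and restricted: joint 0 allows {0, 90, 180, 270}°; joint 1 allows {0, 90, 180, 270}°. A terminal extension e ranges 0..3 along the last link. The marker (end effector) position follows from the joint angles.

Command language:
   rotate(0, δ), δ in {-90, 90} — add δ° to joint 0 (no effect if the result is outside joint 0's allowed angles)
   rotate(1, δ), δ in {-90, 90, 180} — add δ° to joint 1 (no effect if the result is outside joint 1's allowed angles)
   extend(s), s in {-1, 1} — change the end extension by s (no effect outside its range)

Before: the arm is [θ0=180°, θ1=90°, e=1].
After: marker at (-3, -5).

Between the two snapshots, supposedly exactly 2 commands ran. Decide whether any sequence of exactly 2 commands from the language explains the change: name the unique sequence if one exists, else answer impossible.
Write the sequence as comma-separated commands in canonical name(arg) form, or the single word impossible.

initial: [θ0=180°, θ1=90°, e=1]
1. extend(1) → [θ0=180°, θ1=90°, e=2]
2. extend(1) → [θ0=180°, θ1=90°, e=3]
all 49 alternatives checked — unique.

extend(1), extend(1)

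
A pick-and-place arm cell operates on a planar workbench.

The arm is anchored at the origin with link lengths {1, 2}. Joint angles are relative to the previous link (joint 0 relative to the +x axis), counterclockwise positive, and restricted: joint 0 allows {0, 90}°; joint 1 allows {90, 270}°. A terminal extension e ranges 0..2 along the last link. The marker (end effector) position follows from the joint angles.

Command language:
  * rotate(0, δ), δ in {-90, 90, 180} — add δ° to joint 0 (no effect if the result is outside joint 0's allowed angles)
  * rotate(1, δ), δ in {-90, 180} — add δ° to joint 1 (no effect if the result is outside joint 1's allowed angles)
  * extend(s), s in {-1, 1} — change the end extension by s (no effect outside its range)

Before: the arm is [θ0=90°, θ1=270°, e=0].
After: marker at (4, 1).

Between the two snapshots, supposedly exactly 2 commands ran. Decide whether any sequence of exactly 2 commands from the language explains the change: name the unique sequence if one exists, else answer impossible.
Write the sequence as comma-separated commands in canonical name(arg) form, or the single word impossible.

t0: [θ0=90°, θ1=270°, e=0]
t=1 extend(1) ⇒ [θ0=90°, θ1=270°, e=1]
t=2 extend(1) ⇒ [θ0=90°, θ1=270°, e=2]
no rival 2-sequence matches.

extend(1), extend(1)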